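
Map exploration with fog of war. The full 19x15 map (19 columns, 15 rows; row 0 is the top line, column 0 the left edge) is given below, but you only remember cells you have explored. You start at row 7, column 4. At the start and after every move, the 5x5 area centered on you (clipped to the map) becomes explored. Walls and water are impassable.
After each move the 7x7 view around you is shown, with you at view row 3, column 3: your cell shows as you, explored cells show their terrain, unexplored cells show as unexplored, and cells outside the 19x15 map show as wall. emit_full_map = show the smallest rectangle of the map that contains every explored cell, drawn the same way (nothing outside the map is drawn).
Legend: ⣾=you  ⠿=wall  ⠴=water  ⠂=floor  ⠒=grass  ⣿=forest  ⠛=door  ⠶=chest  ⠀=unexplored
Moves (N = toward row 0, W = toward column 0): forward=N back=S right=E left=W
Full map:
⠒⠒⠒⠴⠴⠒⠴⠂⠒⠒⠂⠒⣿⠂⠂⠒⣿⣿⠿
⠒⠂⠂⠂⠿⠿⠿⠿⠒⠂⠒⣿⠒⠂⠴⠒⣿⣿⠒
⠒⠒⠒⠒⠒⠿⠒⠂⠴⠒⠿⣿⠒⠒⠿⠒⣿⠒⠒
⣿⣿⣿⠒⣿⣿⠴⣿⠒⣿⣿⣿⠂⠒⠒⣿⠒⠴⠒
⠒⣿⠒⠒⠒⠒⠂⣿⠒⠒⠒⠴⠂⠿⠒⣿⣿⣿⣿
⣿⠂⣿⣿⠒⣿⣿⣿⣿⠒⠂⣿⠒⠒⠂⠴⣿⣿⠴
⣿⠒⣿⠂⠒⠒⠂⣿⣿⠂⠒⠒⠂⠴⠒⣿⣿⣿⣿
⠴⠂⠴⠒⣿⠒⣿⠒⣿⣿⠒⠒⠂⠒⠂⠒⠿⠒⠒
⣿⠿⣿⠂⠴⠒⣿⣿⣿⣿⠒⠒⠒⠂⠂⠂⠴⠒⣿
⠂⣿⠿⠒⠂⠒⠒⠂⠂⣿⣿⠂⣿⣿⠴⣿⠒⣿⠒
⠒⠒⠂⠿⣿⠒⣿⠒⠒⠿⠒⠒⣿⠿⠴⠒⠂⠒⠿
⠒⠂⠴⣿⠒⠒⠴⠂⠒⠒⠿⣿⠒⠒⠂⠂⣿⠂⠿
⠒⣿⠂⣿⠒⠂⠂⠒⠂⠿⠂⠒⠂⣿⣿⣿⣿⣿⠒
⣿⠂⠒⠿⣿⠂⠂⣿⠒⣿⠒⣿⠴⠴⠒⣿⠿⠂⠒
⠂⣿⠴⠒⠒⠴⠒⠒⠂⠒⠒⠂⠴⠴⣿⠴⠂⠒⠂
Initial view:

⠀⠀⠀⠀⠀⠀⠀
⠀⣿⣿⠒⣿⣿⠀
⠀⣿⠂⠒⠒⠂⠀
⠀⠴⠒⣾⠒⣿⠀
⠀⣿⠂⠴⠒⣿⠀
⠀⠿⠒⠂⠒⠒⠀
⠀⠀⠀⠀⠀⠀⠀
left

⠀⠀⠀⠀⠀⠀⠀
⠀⠂⣿⣿⠒⣿⣿
⠀⠒⣿⠂⠒⠒⠂
⠀⠂⠴⣾⣿⠒⣿
⠀⠿⣿⠂⠴⠒⣿
⠀⣿⠿⠒⠂⠒⠒
⠀⠀⠀⠀⠀⠀⠀

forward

⠀⠀⠀⠀⠀⠀⠀
⠀⣿⠒⠒⠒⠒⠀
⠀⠂⣿⣿⠒⣿⣿
⠀⠒⣿⣾⠒⠒⠂
⠀⠂⠴⠒⣿⠒⣿
⠀⠿⣿⠂⠴⠒⣿
⠀⣿⠿⠒⠂⠒⠒

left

⠿⠀⠀⠀⠀⠀⠀
⠿⠒⣿⠒⠒⠒⠒
⠿⣿⠂⣿⣿⠒⣿
⠿⣿⠒⣾⠂⠒⠒
⠿⠴⠂⠴⠒⣿⠒
⠿⣿⠿⣿⠂⠴⠒
⠿⠀⣿⠿⠒⠂⠒

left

⠿⠿⠀⠀⠀⠀⠀
⠿⠿⠒⣿⠒⠒⠒
⠿⠿⣿⠂⣿⣿⠒
⠿⠿⣿⣾⣿⠂⠒
⠿⠿⠴⠂⠴⠒⣿
⠿⠿⣿⠿⣿⠂⠴
⠿⠿⠀⣿⠿⠒⠂

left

⠿⠿⠿⠀⠀⠀⠀
⠿⠿⠿⠒⣿⠒⠒
⠿⠿⠿⣿⠂⣿⣿
⠿⠿⠿⣾⠒⣿⠂
⠿⠿⠿⠴⠂⠴⠒
⠿⠿⠿⣿⠿⣿⠂
⠿⠿⠿⠀⣿⠿⠒

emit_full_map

⠒⣿⠒⠒⠒⠒⠀
⣿⠂⣿⣿⠒⣿⣿
⣾⠒⣿⠂⠒⠒⠂
⠴⠂⠴⠒⣿⠒⣿
⣿⠿⣿⠂⠴⠒⣿
⠀⣿⠿⠒⠂⠒⠒

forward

⠿⠿⠿⠀⠀⠀⠀
⠿⠿⠿⣿⣿⣿⠀
⠿⠿⠿⠒⣿⠒⠒
⠿⠿⠿⣾⠂⣿⣿
⠿⠿⠿⣿⠒⣿⠂
⠿⠿⠿⠴⠂⠴⠒
⠿⠿⠿⣿⠿⣿⠂

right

⠿⠿⠀⠀⠀⠀⠀
⠿⠿⣿⣿⣿⠒⠀
⠿⠿⠒⣿⠒⠒⠒
⠿⠿⣿⣾⣿⣿⠒
⠿⠿⣿⠒⣿⠂⠒
⠿⠿⠴⠂⠴⠒⣿
⠿⠿⣿⠿⣿⠂⠴

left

⠿⠿⠿⠀⠀⠀⠀
⠿⠿⠿⣿⣿⣿⠒
⠿⠿⠿⠒⣿⠒⠒
⠿⠿⠿⣾⠂⣿⣿
⠿⠿⠿⣿⠒⣿⠂
⠿⠿⠿⠴⠂⠴⠒
⠿⠿⠿⣿⠿⣿⠂

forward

⠿⠿⠿⠀⠀⠀⠀
⠿⠿⠿⠒⠒⠒⠀
⠿⠿⠿⣿⣿⣿⠒
⠿⠿⠿⣾⣿⠒⠒
⠿⠿⠿⣿⠂⣿⣿
⠿⠿⠿⣿⠒⣿⠂
⠿⠿⠿⠴⠂⠴⠒

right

⠿⠿⠀⠀⠀⠀⠀
⠿⠿⠒⠒⠒⠒⠀
⠿⠿⣿⣿⣿⠒⠀
⠿⠿⠒⣾⠒⠒⠒
⠿⠿⣿⠂⣿⣿⠒
⠿⠿⣿⠒⣿⠂⠒
⠿⠿⠴⠂⠴⠒⣿

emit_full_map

⠒⠒⠒⠒⠀⠀⠀
⣿⣿⣿⠒⠀⠀⠀
⠒⣾⠒⠒⠒⠒⠀
⣿⠂⣿⣿⠒⣿⣿
⣿⠒⣿⠂⠒⠒⠂
⠴⠂⠴⠒⣿⠒⣿
⣿⠿⣿⠂⠴⠒⣿
⠀⣿⠿⠒⠂⠒⠒

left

⠿⠿⠿⠀⠀⠀⠀
⠿⠿⠿⠒⠒⠒⠒
⠿⠿⠿⣿⣿⣿⠒
⠿⠿⠿⣾⣿⠒⠒
⠿⠿⠿⣿⠂⣿⣿
⠿⠿⠿⣿⠒⣿⠂
⠿⠿⠿⠴⠂⠴⠒

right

⠿⠿⠀⠀⠀⠀⠀
⠿⠿⠒⠒⠒⠒⠀
⠿⠿⣿⣿⣿⠒⠀
⠿⠿⠒⣾⠒⠒⠒
⠿⠿⣿⠂⣿⣿⠒
⠿⠿⣿⠒⣿⠂⠒
⠿⠿⠴⠂⠴⠒⣿

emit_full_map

⠒⠒⠒⠒⠀⠀⠀
⣿⣿⣿⠒⠀⠀⠀
⠒⣾⠒⠒⠒⠒⠀
⣿⠂⣿⣿⠒⣿⣿
⣿⠒⣿⠂⠒⠒⠂
⠴⠂⠴⠒⣿⠒⣿
⣿⠿⣿⠂⠴⠒⣿
⠀⣿⠿⠒⠂⠒⠒


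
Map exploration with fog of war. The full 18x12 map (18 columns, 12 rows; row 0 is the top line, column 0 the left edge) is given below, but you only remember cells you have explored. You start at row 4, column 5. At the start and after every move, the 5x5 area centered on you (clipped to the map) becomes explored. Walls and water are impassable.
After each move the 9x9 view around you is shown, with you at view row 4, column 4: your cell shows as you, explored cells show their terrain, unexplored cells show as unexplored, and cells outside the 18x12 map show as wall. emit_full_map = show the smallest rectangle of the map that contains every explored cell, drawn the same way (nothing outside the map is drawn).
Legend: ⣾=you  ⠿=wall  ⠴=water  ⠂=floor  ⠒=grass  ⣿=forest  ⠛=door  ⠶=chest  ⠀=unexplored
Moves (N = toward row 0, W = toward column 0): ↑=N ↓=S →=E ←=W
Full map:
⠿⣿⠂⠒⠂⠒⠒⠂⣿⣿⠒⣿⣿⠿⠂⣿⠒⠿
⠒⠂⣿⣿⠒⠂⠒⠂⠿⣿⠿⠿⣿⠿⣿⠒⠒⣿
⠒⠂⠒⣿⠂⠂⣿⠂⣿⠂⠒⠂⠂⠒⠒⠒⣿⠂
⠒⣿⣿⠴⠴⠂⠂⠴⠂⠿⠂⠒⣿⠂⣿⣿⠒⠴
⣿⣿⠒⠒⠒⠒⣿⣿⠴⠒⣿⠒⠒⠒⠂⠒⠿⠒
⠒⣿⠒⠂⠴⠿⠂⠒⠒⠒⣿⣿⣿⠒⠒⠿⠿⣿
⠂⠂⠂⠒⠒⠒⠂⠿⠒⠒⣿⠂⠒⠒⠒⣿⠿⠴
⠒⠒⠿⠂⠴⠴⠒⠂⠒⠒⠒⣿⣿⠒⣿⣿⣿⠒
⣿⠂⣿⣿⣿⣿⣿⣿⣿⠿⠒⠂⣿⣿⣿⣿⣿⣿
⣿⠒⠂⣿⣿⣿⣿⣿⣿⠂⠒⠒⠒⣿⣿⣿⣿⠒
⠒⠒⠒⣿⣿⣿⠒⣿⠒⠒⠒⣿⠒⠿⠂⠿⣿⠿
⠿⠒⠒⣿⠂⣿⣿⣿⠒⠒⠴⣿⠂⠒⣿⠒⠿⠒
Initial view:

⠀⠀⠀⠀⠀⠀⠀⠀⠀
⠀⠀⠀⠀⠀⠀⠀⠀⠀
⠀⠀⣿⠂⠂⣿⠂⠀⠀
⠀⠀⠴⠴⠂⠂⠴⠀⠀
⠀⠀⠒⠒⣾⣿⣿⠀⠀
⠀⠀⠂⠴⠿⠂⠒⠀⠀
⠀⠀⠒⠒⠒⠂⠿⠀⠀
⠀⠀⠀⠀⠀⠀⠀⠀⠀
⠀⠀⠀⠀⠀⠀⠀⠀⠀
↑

⠿⠿⠿⠿⠿⠿⠿⠿⠿
⠀⠀⠀⠀⠀⠀⠀⠀⠀
⠀⠀⣿⠒⠂⠒⠂⠀⠀
⠀⠀⣿⠂⠂⣿⠂⠀⠀
⠀⠀⠴⠴⣾⠂⠴⠀⠀
⠀⠀⠒⠒⠒⣿⣿⠀⠀
⠀⠀⠂⠴⠿⠂⠒⠀⠀
⠀⠀⠒⠒⠒⠂⠿⠀⠀
⠀⠀⠀⠀⠀⠀⠀⠀⠀

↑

⠿⠿⠿⠿⠿⠿⠿⠿⠿
⠿⠿⠿⠿⠿⠿⠿⠿⠿
⠀⠀⠒⠂⠒⠒⠂⠀⠀
⠀⠀⣿⠒⠂⠒⠂⠀⠀
⠀⠀⣿⠂⣾⣿⠂⠀⠀
⠀⠀⠴⠴⠂⠂⠴⠀⠀
⠀⠀⠒⠒⠒⣿⣿⠀⠀
⠀⠀⠂⠴⠿⠂⠒⠀⠀
⠀⠀⠒⠒⠒⠂⠿⠀⠀

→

⠿⠿⠿⠿⠿⠿⠿⠿⠿
⠿⠿⠿⠿⠿⠿⠿⠿⠿
⠀⠒⠂⠒⠒⠂⣿⠀⠀
⠀⣿⠒⠂⠒⠂⠿⠀⠀
⠀⣿⠂⠂⣾⠂⣿⠀⠀
⠀⠴⠴⠂⠂⠴⠂⠀⠀
⠀⠒⠒⠒⣿⣿⠴⠀⠀
⠀⠂⠴⠿⠂⠒⠀⠀⠀
⠀⠒⠒⠒⠂⠿⠀⠀⠀

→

⠿⠿⠿⠿⠿⠿⠿⠿⠿
⠿⠿⠿⠿⠿⠿⠿⠿⠿
⠒⠂⠒⠒⠂⣿⣿⠀⠀
⣿⠒⠂⠒⠂⠿⣿⠀⠀
⣿⠂⠂⣿⣾⣿⠂⠀⠀
⠴⠴⠂⠂⠴⠂⠿⠀⠀
⠒⠒⠒⣿⣿⠴⠒⠀⠀
⠂⠴⠿⠂⠒⠀⠀⠀⠀
⠒⠒⠒⠂⠿⠀⠀⠀⠀

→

⠿⠿⠿⠿⠿⠿⠿⠿⠿
⠿⠿⠿⠿⠿⠿⠿⠿⠿
⠂⠒⠒⠂⣿⣿⠒⠀⠀
⠒⠂⠒⠂⠿⣿⠿⠀⠀
⠂⠂⣿⠂⣾⠂⠒⠀⠀
⠴⠂⠂⠴⠂⠿⠂⠀⠀
⠒⠒⣿⣿⠴⠒⣿⠀⠀
⠴⠿⠂⠒⠀⠀⠀⠀⠀
⠒⠒⠂⠿⠀⠀⠀⠀⠀

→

⠿⠿⠿⠿⠿⠿⠿⠿⠿
⠿⠿⠿⠿⠿⠿⠿⠿⠿
⠒⠒⠂⣿⣿⠒⣿⠀⠀
⠂⠒⠂⠿⣿⠿⠿⠀⠀
⠂⣿⠂⣿⣾⠒⠂⠀⠀
⠂⠂⠴⠂⠿⠂⠒⠀⠀
⠒⣿⣿⠴⠒⣿⠒⠀⠀
⠿⠂⠒⠀⠀⠀⠀⠀⠀
⠒⠂⠿⠀⠀⠀⠀⠀⠀

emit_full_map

⠒⠂⠒⠒⠂⣿⣿⠒⣿
⣿⠒⠂⠒⠂⠿⣿⠿⠿
⣿⠂⠂⣿⠂⣿⣾⠒⠂
⠴⠴⠂⠂⠴⠂⠿⠂⠒
⠒⠒⠒⣿⣿⠴⠒⣿⠒
⠂⠴⠿⠂⠒⠀⠀⠀⠀
⠒⠒⠒⠂⠿⠀⠀⠀⠀

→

⠿⠿⠿⠿⠿⠿⠿⠿⠿
⠿⠿⠿⠿⠿⠿⠿⠿⠿
⠒⠂⣿⣿⠒⣿⣿⠀⠀
⠒⠂⠿⣿⠿⠿⣿⠀⠀
⣿⠂⣿⠂⣾⠂⠂⠀⠀
⠂⠴⠂⠿⠂⠒⣿⠀⠀
⣿⣿⠴⠒⣿⠒⠒⠀⠀
⠂⠒⠀⠀⠀⠀⠀⠀⠀
⠂⠿⠀⠀⠀⠀⠀⠀⠀

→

⠿⠿⠿⠿⠿⠿⠿⠿⠿
⠿⠿⠿⠿⠿⠿⠿⠿⠿
⠂⣿⣿⠒⣿⣿⠿⠀⠀
⠂⠿⣿⠿⠿⣿⠿⠀⠀
⠂⣿⠂⠒⣾⠂⠒⠀⠀
⠴⠂⠿⠂⠒⣿⠂⠀⠀
⣿⠴⠒⣿⠒⠒⠒⠀⠀
⠒⠀⠀⠀⠀⠀⠀⠀⠀
⠿⠀⠀⠀⠀⠀⠀⠀⠀

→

⠿⠿⠿⠿⠿⠿⠿⠿⠿
⠿⠿⠿⠿⠿⠿⠿⠿⠿
⣿⣿⠒⣿⣿⠿⠂⠀⠀
⠿⣿⠿⠿⣿⠿⣿⠀⠀
⣿⠂⠒⠂⣾⠒⠒⠀⠀
⠂⠿⠂⠒⣿⠂⣿⠀⠀
⠴⠒⣿⠒⠒⠒⠂⠀⠀
⠀⠀⠀⠀⠀⠀⠀⠀⠀
⠀⠀⠀⠀⠀⠀⠀⠀⠀

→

⠿⠿⠿⠿⠿⠿⠿⠿⠿
⠿⠿⠿⠿⠿⠿⠿⠿⠿
⣿⠒⣿⣿⠿⠂⣿⠀⠀
⣿⠿⠿⣿⠿⣿⠒⠀⠀
⠂⠒⠂⠂⣾⠒⠒⠀⠀
⠿⠂⠒⣿⠂⣿⣿⠀⠀
⠒⣿⠒⠒⠒⠂⠒⠀⠀
⠀⠀⠀⠀⠀⠀⠀⠀⠀
⠀⠀⠀⠀⠀⠀⠀⠀⠀

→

⠿⠿⠿⠿⠿⠿⠿⠿⠿
⠿⠿⠿⠿⠿⠿⠿⠿⠿
⠒⣿⣿⠿⠂⣿⠒⠀⠿
⠿⠿⣿⠿⣿⠒⠒⠀⠿
⠒⠂⠂⠒⣾⠒⣿⠀⠿
⠂⠒⣿⠂⣿⣿⠒⠀⠿
⣿⠒⠒⠒⠂⠒⠿⠀⠿
⠀⠀⠀⠀⠀⠀⠀⠀⠿
⠀⠀⠀⠀⠀⠀⠀⠀⠿

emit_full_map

⠒⠂⠒⠒⠂⣿⣿⠒⣿⣿⠿⠂⣿⠒
⣿⠒⠂⠒⠂⠿⣿⠿⠿⣿⠿⣿⠒⠒
⣿⠂⠂⣿⠂⣿⠂⠒⠂⠂⠒⣾⠒⣿
⠴⠴⠂⠂⠴⠂⠿⠂⠒⣿⠂⣿⣿⠒
⠒⠒⠒⣿⣿⠴⠒⣿⠒⠒⠒⠂⠒⠿
⠂⠴⠿⠂⠒⠀⠀⠀⠀⠀⠀⠀⠀⠀
⠒⠒⠒⠂⠿⠀⠀⠀⠀⠀⠀⠀⠀⠀


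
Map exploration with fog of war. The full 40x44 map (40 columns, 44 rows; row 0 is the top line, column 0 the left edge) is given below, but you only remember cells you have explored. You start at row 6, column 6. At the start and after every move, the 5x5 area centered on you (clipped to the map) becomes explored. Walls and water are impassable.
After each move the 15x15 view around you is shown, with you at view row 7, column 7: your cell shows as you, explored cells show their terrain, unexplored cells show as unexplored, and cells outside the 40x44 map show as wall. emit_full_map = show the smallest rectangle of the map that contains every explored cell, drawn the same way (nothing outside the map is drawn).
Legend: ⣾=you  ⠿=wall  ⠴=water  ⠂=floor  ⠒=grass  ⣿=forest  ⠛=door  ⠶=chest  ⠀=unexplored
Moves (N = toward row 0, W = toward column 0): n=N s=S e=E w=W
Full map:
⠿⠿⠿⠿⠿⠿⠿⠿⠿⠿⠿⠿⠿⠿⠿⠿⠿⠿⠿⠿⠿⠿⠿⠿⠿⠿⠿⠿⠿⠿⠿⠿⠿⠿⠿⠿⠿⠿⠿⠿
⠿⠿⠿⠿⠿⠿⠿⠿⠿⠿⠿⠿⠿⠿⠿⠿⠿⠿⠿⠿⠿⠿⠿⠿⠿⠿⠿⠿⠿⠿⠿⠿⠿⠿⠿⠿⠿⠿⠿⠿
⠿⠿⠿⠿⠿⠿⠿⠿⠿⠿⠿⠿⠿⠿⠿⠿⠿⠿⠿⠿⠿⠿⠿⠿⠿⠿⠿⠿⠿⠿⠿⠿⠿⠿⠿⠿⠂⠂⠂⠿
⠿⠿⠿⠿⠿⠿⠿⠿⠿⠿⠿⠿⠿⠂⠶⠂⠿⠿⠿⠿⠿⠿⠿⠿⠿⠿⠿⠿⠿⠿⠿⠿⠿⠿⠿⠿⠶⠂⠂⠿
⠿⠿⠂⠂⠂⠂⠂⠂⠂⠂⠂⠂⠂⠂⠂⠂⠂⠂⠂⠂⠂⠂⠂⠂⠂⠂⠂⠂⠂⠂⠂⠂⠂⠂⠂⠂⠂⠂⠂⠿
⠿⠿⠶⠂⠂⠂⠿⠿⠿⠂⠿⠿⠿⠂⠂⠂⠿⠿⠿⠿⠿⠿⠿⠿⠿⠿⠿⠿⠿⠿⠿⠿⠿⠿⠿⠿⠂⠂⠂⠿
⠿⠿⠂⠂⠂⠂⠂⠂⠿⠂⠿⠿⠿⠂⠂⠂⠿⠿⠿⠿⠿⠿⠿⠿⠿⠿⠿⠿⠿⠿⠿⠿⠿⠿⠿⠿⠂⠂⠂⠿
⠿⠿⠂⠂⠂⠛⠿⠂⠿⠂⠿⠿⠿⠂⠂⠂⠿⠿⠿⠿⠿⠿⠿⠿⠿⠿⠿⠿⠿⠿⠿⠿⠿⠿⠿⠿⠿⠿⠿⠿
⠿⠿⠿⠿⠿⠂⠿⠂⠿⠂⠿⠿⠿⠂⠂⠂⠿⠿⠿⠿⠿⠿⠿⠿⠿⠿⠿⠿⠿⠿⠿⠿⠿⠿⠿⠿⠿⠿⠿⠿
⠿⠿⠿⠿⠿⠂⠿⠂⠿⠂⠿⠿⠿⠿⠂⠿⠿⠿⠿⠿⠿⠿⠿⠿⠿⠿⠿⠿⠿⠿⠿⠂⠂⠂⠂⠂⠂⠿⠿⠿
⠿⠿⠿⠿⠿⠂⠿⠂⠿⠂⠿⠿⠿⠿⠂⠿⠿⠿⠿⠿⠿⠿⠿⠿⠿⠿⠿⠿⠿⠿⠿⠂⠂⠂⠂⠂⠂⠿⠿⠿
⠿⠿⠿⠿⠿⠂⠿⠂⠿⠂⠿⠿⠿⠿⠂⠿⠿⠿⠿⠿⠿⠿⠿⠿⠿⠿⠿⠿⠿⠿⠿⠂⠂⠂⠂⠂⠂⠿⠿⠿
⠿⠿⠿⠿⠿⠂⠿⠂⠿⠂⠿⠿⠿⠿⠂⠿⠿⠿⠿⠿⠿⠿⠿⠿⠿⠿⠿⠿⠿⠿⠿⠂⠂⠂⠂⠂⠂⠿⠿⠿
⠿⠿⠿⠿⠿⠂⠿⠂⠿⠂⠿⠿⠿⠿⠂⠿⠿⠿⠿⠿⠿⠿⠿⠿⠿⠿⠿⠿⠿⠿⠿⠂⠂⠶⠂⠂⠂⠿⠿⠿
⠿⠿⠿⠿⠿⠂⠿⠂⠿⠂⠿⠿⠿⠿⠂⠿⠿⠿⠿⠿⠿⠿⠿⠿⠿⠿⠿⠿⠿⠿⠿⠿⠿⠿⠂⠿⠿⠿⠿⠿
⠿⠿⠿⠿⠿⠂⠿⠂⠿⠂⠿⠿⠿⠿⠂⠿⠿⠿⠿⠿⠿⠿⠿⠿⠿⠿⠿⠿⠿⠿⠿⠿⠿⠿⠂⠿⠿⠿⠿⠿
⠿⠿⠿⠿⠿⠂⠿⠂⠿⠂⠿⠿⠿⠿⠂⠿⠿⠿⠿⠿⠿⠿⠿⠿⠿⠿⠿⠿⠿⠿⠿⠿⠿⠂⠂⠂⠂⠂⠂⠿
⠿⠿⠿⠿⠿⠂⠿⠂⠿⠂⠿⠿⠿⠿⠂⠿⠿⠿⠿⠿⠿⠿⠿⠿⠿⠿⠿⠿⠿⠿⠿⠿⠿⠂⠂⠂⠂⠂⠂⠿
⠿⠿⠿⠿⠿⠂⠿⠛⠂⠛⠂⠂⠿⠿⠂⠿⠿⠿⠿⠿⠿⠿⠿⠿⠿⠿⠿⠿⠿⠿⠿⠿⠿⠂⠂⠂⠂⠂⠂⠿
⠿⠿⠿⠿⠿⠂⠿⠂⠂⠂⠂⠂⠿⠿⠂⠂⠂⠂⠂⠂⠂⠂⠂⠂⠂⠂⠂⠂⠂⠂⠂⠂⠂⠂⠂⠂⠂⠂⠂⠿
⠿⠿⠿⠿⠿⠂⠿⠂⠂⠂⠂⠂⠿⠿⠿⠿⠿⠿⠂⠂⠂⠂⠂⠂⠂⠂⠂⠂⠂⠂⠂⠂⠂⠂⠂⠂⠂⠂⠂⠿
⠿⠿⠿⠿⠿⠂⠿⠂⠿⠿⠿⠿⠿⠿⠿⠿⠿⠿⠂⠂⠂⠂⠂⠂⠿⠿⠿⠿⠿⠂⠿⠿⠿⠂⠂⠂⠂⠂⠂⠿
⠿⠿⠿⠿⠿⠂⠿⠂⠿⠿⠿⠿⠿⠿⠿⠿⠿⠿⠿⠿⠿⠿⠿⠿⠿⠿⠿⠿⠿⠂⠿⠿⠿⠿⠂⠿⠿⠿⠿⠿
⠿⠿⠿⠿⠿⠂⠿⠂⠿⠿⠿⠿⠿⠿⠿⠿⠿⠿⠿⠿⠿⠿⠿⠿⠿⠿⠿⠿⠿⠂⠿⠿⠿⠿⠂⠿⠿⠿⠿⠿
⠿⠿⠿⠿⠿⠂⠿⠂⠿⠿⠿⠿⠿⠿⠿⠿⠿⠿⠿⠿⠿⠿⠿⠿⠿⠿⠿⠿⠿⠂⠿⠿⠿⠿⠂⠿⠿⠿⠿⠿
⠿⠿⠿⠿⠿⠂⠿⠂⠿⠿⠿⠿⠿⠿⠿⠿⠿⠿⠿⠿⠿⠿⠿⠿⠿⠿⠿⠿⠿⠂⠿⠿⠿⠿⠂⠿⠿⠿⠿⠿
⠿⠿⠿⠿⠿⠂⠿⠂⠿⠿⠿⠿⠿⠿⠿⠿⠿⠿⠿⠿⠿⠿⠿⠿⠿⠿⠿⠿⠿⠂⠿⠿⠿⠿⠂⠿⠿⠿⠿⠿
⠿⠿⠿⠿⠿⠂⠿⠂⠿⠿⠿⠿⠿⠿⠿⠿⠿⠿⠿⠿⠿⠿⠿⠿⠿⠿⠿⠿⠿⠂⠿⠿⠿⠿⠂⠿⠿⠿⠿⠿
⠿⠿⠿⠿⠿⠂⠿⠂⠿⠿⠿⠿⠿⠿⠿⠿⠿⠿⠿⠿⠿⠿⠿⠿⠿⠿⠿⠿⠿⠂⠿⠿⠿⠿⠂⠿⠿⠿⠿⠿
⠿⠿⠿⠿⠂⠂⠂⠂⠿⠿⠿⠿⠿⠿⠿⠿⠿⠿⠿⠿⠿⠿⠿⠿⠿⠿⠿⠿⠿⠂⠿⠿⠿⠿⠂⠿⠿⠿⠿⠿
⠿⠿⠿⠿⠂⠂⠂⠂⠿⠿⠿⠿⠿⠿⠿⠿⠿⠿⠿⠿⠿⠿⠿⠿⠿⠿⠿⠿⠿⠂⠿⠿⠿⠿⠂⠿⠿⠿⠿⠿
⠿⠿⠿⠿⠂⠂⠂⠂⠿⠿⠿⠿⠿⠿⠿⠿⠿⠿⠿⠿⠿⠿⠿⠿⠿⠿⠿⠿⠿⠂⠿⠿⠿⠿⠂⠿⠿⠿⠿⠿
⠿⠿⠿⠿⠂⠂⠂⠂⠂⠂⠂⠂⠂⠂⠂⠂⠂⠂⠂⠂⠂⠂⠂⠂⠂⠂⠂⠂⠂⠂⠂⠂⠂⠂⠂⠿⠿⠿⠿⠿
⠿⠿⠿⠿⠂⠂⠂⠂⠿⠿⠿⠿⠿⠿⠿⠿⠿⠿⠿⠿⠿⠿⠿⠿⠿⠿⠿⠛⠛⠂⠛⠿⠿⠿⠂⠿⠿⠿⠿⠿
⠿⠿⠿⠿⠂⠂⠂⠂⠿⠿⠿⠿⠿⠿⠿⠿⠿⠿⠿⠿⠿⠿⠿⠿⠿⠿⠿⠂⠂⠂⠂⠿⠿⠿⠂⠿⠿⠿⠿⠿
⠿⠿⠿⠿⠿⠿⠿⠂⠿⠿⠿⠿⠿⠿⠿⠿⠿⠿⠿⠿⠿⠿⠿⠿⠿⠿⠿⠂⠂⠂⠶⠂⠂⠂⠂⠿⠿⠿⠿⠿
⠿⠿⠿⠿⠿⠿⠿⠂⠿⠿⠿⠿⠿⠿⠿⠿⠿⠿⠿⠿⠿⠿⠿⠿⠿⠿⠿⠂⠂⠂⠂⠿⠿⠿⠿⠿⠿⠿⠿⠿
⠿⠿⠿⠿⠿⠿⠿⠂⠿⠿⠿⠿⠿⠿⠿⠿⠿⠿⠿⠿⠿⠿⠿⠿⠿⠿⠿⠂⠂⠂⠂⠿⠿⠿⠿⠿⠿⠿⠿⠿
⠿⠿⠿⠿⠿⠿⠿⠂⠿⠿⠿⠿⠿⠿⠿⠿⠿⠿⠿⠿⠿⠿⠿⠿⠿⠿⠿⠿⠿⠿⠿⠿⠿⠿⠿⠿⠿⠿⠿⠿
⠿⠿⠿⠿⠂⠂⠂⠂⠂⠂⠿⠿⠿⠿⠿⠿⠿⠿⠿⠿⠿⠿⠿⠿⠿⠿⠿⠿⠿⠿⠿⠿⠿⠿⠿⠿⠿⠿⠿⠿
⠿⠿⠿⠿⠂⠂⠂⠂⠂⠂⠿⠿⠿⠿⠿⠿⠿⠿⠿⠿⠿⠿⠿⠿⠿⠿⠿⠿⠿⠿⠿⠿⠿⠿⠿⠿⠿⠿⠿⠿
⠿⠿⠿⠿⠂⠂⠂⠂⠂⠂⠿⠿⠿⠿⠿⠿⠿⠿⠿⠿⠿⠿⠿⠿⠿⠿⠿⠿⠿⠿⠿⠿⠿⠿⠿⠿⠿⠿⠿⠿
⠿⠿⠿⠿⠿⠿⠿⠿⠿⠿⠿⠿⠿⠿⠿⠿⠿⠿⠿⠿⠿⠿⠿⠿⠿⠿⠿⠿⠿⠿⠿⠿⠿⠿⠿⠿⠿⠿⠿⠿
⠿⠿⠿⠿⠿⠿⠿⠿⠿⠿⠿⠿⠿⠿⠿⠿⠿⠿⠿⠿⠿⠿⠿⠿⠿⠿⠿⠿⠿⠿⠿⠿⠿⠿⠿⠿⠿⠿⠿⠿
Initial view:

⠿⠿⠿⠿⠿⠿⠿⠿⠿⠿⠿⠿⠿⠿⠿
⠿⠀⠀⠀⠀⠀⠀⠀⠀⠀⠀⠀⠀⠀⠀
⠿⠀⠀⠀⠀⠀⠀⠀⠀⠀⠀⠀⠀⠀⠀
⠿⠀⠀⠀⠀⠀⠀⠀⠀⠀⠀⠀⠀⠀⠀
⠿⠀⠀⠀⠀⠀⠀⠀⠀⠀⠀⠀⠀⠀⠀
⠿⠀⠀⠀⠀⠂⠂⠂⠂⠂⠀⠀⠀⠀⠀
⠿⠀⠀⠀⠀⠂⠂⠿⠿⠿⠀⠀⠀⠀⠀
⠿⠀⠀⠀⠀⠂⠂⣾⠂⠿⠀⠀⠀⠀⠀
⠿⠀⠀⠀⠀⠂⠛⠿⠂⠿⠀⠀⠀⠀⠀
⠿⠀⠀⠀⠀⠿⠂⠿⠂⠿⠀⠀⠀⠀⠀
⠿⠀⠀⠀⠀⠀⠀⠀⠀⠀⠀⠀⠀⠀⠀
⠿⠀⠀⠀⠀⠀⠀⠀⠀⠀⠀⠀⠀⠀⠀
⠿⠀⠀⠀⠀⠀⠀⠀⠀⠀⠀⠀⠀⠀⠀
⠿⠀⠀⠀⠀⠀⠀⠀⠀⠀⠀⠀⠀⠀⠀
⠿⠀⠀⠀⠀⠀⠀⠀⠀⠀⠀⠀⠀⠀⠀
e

⠿⠿⠿⠿⠿⠿⠿⠿⠿⠿⠿⠿⠿⠿⠿
⠀⠀⠀⠀⠀⠀⠀⠀⠀⠀⠀⠀⠀⠀⠀
⠀⠀⠀⠀⠀⠀⠀⠀⠀⠀⠀⠀⠀⠀⠀
⠀⠀⠀⠀⠀⠀⠀⠀⠀⠀⠀⠀⠀⠀⠀
⠀⠀⠀⠀⠀⠀⠀⠀⠀⠀⠀⠀⠀⠀⠀
⠀⠀⠀⠀⠂⠂⠂⠂⠂⠂⠀⠀⠀⠀⠀
⠀⠀⠀⠀⠂⠂⠿⠿⠿⠂⠀⠀⠀⠀⠀
⠀⠀⠀⠀⠂⠂⠂⣾⠿⠂⠀⠀⠀⠀⠀
⠀⠀⠀⠀⠂⠛⠿⠂⠿⠂⠀⠀⠀⠀⠀
⠀⠀⠀⠀⠿⠂⠿⠂⠿⠂⠀⠀⠀⠀⠀
⠀⠀⠀⠀⠀⠀⠀⠀⠀⠀⠀⠀⠀⠀⠀
⠀⠀⠀⠀⠀⠀⠀⠀⠀⠀⠀⠀⠀⠀⠀
⠀⠀⠀⠀⠀⠀⠀⠀⠀⠀⠀⠀⠀⠀⠀
⠀⠀⠀⠀⠀⠀⠀⠀⠀⠀⠀⠀⠀⠀⠀
⠀⠀⠀⠀⠀⠀⠀⠀⠀⠀⠀⠀⠀⠀⠀

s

⠀⠀⠀⠀⠀⠀⠀⠀⠀⠀⠀⠀⠀⠀⠀
⠀⠀⠀⠀⠀⠀⠀⠀⠀⠀⠀⠀⠀⠀⠀
⠀⠀⠀⠀⠀⠀⠀⠀⠀⠀⠀⠀⠀⠀⠀
⠀⠀⠀⠀⠀⠀⠀⠀⠀⠀⠀⠀⠀⠀⠀
⠀⠀⠀⠀⠂⠂⠂⠂⠂⠂⠀⠀⠀⠀⠀
⠀⠀⠀⠀⠂⠂⠿⠿⠿⠂⠀⠀⠀⠀⠀
⠀⠀⠀⠀⠂⠂⠂⠂⠿⠂⠀⠀⠀⠀⠀
⠀⠀⠀⠀⠂⠛⠿⣾⠿⠂⠀⠀⠀⠀⠀
⠀⠀⠀⠀⠿⠂⠿⠂⠿⠂⠀⠀⠀⠀⠀
⠀⠀⠀⠀⠀⠂⠿⠂⠿⠂⠀⠀⠀⠀⠀
⠀⠀⠀⠀⠀⠀⠀⠀⠀⠀⠀⠀⠀⠀⠀
⠀⠀⠀⠀⠀⠀⠀⠀⠀⠀⠀⠀⠀⠀⠀
⠀⠀⠀⠀⠀⠀⠀⠀⠀⠀⠀⠀⠀⠀⠀
⠀⠀⠀⠀⠀⠀⠀⠀⠀⠀⠀⠀⠀⠀⠀
⠀⠀⠀⠀⠀⠀⠀⠀⠀⠀⠀⠀⠀⠀⠀

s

⠀⠀⠀⠀⠀⠀⠀⠀⠀⠀⠀⠀⠀⠀⠀
⠀⠀⠀⠀⠀⠀⠀⠀⠀⠀⠀⠀⠀⠀⠀
⠀⠀⠀⠀⠀⠀⠀⠀⠀⠀⠀⠀⠀⠀⠀
⠀⠀⠀⠀⠂⠂⠂⠂⠂⠂⠀⠀⠀⠀⠀
⠀⠀⠀⠀⠂⠂⠿⠿⠿⠂⠀⠀⠀⠀⠀
⠀⠀⠀⠀⠂⠂⠂⠂⠿⠂⠀⠀⠀⠀⠀
⠀⠀⠀⠀⠂⠛⠿⠂⠿⠂⠀⠀⠀⠀⠀
⠀⠀⠀⠀⠿⠂⠿⣾⠿⠂⠀⠀⠀⠀⠀
⠀⠀⠀⠀⠀⠂⠿⠂⠿⠂⠀⠀⠀⠀⠀
⠀⠀⠀⠀⠀⠂⠿⠂⠿⠂⠀⠀⠀⠀⠀
⠀⠀⠀⠀⠀⠀⠀⠀⠀⠀⠀⠀⠀⠀⠀
⠀⠀⠀⠀⠀⠀⠀⠀⠀⠀⠀⠀⠀⠀⠀
⠀⠀⠀⠀⠀⠀⠀⠀⠀⠀⠀⠀⠀⠀⠀
⠀⠀⠀⠀⠀⠀⠀⠀⠀⠀⠀⠀⠀⠀⠀
⠀⠀⠀⠀⠀⠀⠀⠀⠀⠀⠀⠀⠀⠀⠀

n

⠀⠀⠀⠀⠀⠀⠀⠀⠀⠀⠀⠀⠀⠀⠀
⠀⠀⠀⠀⠀⠀⠀⠀⠀⠀⠀⠀⠀⠀⠀
⠀⠀⠀⠀⠀⠀⠀⠀⠀⠀⠀⠀⠀⠀⠀
⠀⠀⠀⠀⠀⠀⠀⠀⠀⠀⠀⠀⠀⠀⠀
⠀⠀⠀⠀⠂⠂⠂⠂⠂⠂⠀⠀⠀⠀⠀
⠀⠀⠀⠀⠂⠂⠿⠿⠿⠂⠀⠀⠀⠀⠀
⠀⠀⠀⠀⠂⠂⠂⠂⠿⠂⠀⠀⠀⠀⠀
⠀⠀⠀⠀⠂⠛⠿⣾⠿⠂⠀⠀⠀⠀⠀
⠀⠀⠀⠀⠿⠂⠿⠂⠿⠂⠀⠀⠀⠀⠀
⠀⠀⠀⠀⠀⠂⠿⠂⠿⠂⠀⠀⠀⠀⠀
⠀⠀⠀⠀⠀⠂⠿⠂⠿⠂⠀⠀⠀⠀⠀
⠀⠀⠀⠀⠀⠀⠀⠀⠀⠀⠀⠀⠀⠀⠀
⠀⠀⠀⠀⠀⠀⠀⠀⠀⠀⠀⠀⠀⠀⠀
⠀⠀⠀⠀⠀⠀⠀⠀⠀⠀⠀⠀⠀⠀⠀
⠀⠀⠀⠀⠀⠀⠀⠀⠀⠀⠀⠀⠀⠀⠀

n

⠿⠿⠿⠿⠿⠿⠿⠿⠿⠿⠿⠿⠿⠿⠿
⠀⠀⠀⠀⠀⠀⠀⠀⠀⠀⠀⠀⠀⠀⠀
⠀⠀⠀⠀⠀⠀⠀⠀⠀⠀⠀⠀⠀⠀⠀
⠀⠀⠀⠀⠀⠀⠀⠀⠀⠀⠀⠀⠀⠀⠀
⠀⠀⠀⠀⠀⠀⠀⠀⠀⠀⠀⠀⠀⠀⠀
⠀⠀⠀⠀⠂⠂⠂⠂⠂⠂⠀⠀⠀⠀⠀
⠀⠀⠀⠀⠂⠂⠿⠿⠿⠂⠀⠀⠀⠀⠀
⠀⠀⠀⠀⠂⠂⠂⣾⠿⠂⠀⠀⠀⠀⠀
⠀⠀⠀⠀⠂⠛⠿⠂⠿⠂⠀⠀⠀⠀⠀
⠀⠀⠀⠀⠿⠂⠿⠂⠿⠂⠀⠀⠀⠀⠀
⠀⠀⠀⠀⠀⠂⠿⠂⠿⠂⠀⠀⠀⠀⠀
⠀⠀⠀⠀⠀⠂⠿⠂⠿⠂⠀⠀⠀⠀⠀
⠀⠀⠀⠀⠀⠀⠀⠀⠀⠀⠀⠀⠀⠀⠀
⠀⠀⠀⠀⠀⠀⠀⠀⠀⠀⠀⠀⠀⠀⠀
⠀⠀⠀⠀⠀⠀⠀⠀⠀⠀⠀⠀⠀⠀⠀

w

⠿⠿⠿⠿⠿⠿⠿⠿⠿⠿⠿⠿⠿⠿⠿
⠿⠀⠀⠀⠀⠀⠀⠀⠀⠀⠀⠀⠀⠀⠀
⠿⠀⠀⠀⠀⠀⠀⠀⠀⠀⠀⠀⠀⠀⠀
⠿⠀⠀⠀⠀⠀⠀⠀⠀⠀⠀⠀⠀⠀⠀
⠿⠀⠀⠀⠀⠀⠀⠀⠀⠀⠀⠀⠀⠀⠀
⠿⠀⠀⠀⠀⠂⠂⠂⠂⠂⠂⠀⠀⠀⠀
⠿⠀⠀⠀⠀⠂⠂⠿⠿⠿⠂⠀⠀⠀⠀
⠿⠀⠀⠀⠀⠂⠂⣾⠂⠿⠂⠀⠀⠀⠀
⠿⠀⠀⠀⠀⠂⠛⠿⠂⠿⠂⠀⠀⠀⠀
⠿⠀⠀⠀⠀⠿⠂⠿⠂⠿⠂⠀⠀⠀⠀
⠿⠀⠀⠀⠀⠀⠂⠿⠂⠿⠂⠀⠀⠀⠀
⠿⠀⠀⠀⠀⠀⠂⠿⠂⠿⠂⠀⠀⠀⠀
⠿⠀⠀⠀⠀⠀⠀⠀⠀⠀⠀⠀⠀⠀⠀
⠿⠀⠀⠀⠀⠀⠀⠀⠀⠀⠀⠀⠀⠀⠀
⠿⠀⠀⠀⠀⠀⠀⠀⠀⠀⠀⠀⠀⠀⠀

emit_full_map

⠂⠂⠂⠂⠂⠂
⠂⠂⠿⠿⠿⠂
⠂⠂⣾⠂⠿⠂
⠂⠛⠿⠂⠿⠂
⠿⠂⠿⠂⠿⠂
⠀⠂⠿⠂⠿⠂
⠀⠂⠿⠂⠿⠂

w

⠿⠿⠿⠿⠿⠿⠿⠿⠿⠿⠿⠿⠿⠿⠿
⠿⠿⠀⠀⠀⠀⠀⠀⠀⠀⠀⠀⠀⠀⠀
⠿⠿⠀⠀⠀⠀⠀⠀⠀⠀⠀⠀⠀⠀⠀
⠿⠿⠀⠀⠀⠀⠀⠀⠀⠀⠀⠀⠀⠀⠀
⠿⠿⠀⠀⠀⠀⠀⠀⠀⠀⠀⠀⠀⠀⠀
⠿⠿⠀⠀⠀⠂⠂⠂⠂⠂⠂⠂⠀⠀⠀
⠿⠿⠀⠀⠀⠂⠂⠂⠿⠿⠿⠂⠀⠀⠀
⠿⠿⠀⠀⠀⠂⠂⣾⠂⠂⠿⠂⠀⠀⠀
⠿⠿⠀⠀⠀⠂⠂⠛⠿⠂⠿⠂⠀⠀⠀
⠿⠿⠀⠀⠀⠿⠿⠂⠿⠂⠿⠂⠀⠀⠀
⠿⠿⠀⠀⠀⠀⠀⠂⠿⠂⠿⠂⠀⠀⠀
⠿⠿⠀⠀⠀⠀⠀⠂⠿⠂⠿⠂⠀⠀⠀
⠿⠿⠀⠀⠀⠀⠀⠀⠀⠀⠀⠀⠀⠀⠀
⠿⠿⠀⠀⠀⠀⠀⠀⠀⠀⠀⠀⠀⠀⠀
⠿⠿⠀⠀⠀⠀⠀⠀⠀⠀⠀⠀⠀⠀⠀

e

⠿⠿⠿⠿⠿⠿⠿⠿⠿⠿⠿⠿⠿⠿⠿
⠿⠀⠀⠀⠀⠀⠀⠀⠀⠀⠀⠀⠀⠀⠀
⠿⠀⠀⠀⠀⠀⠀⠀⠀⠀⠀⠀⠀⠀⠀
⠿⠀⠀⠀⠀⠀⠀⠀⠀⠀⠀⠀⠀⠀⠀
⠿⠀⠀⠀⠀⠀⠀⠀⠀⠀⠀⠀⠀⠀⠀
⠿⠀⠀⠀⠂⠂⠂⠂⠂⠂⠂⠀⠀⠀⠀
⠿⠀⠀⠀⠂⠂⠂⠿⠿⠿⠂⠀⠀⠀⠀
⠿⠀⠀⠀⠂⠂⠂⣾⠂⠿⠂⠀⠀⠀⠀
⠿⠀⠀⠀⠂⠂⠛⠿⠂⠿⠂⠀⠀⠀⠀
⠿⠀⠀⠀⠿⠿⠂⠿⠂⠿⠂⠀⠀⠀⠀
⠿⠀⠀⠀⠀⠀⠂⠿⠂⠿⠂⠀⠀⠀⠀
⠿⠀⠀⠀⠀⠀⠂⠿⠂⠿⠂⠀⠀⠀⠀
⠿⠀⠀⠀⠀⠀⠀⠀⠀⠀⠀⠀⠀⠀⠀
⠿⠀⠀⠀⠀⠀⠀⠀⠀⠀⠀⠀⠀⠀⠀
⠿⠀⠀⠀⠀⠀⠀⠀⠀⠀⠀⠀⠀⠀⠀

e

⠿⠿⠿⠿⠿⠿⠿⠿⠿⠿⠿⠿⠿⠿⠿
⠀⠀⠀⠀⠀⠀⠀⠀⠀⠀⠀⠀⠀⠀⠀
⠀⠀⠀⠀⠀⠀⠀⠀⠀⠀⠀⠀⠀⠀⠀
⠀⠀⠀⠀⠀⠀⠀⠀⠀⠀⠀⠀⠀⠀⠀
⠀⠀⠀⠀⠀⠀⠀⠀⠀⠀⠀⠀⠀⠀⠀
⠀⠀⠀⠂⠂⠂⠂⠂⠂⠂⠀⠀⠀⠀⠀
⠀⠀⠀⠂⠂⠂⠿⠿⠿⠂⠀⠀⠀⠀⠀
⠀⠀⠀⠂⠂⠂⠂⣾⠿⠂⠀⠀⠀⠀⠀
⠀⠀⠀⠂⠂⠛⠿⠂⠿⠂⠀⠀⠀⠀⠀
⠀⠀⠀⠿⠿⠂⠿⠂⠿⠂⠀⠀⠀⠀⠀
⠀⠀⠀⠀⠀⠂⠿⠂⠿⠂⠀⠀⠀⠀⠀
⠀⠀⠀⠀⠀⠂⠿⠂⠿⠂⠀⠀⠀⠀⠀
⠀⠀⠀⠀⠀⠀⠀⠀⠀⠀⠀⠀⠀⠀⠀
⠀⠀⠀⠀⠀⠀⠀⠀⠀⠀⠀⠀⠀⠀⠀
⠀⠀⠀⠀⠀⠀⠀⠀⠀⠀⠀⠀⠀⠀⠀

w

⠿⠿⠿⠿⠿⠿⠿⠿⠿⠿⠿⠿⠿⠿⠿
⠿⠀⠀⠀⠀⠀⠀⠀⠀⠀⠀⠀⠀⠀⠀
⠿⠀⠀⠀⠀⠀⠀⠀⠀⠀⠀⠀⠀⠀⠀
⠿⠀⠀⠀⠀⠀⠀⠀⠀⠀⠀⠀⠀⠀⠀
⠿⠀⠀⠀⠀⠀⠀⠀⠀⠀⠀⠀⠀⠀⠀
⠿⠀⠀⠀⠂⠂⠂⠂⠂⠂⠂⠀⠀⠀⠀
⠿⠀⠀⠀⠂⠂⠂⠿⠿⠿⠂⠀⠀⠀⠀
⠿⠀⠀⠀⠂⠂⠂⣾⠂⠿⠂⠀⠀⠀⠀
⠿⠀⠀⠀⠂⠂⠛⠿⠂⠿⠂⠀⠀⠀⠀
⠿⠀⠀⠀⠿⠿⠂⠿⠂⠿⠂⠀⠀⠀⠀
⠿⠀⠀⠀⠀⠀⠂⠿⠂⠿⠂⠀⠀⠀⠀
⠿⠀⠀⠀⠀⠀⠂⠿⠂⠿⠂⠀⠀⠀⠀
⠿⠀⠀⠀⠀⠀⠀⠀⠀⠀⠀⠀⠀⠀⠀
⠿⠀⠀⠀⠀⠀⠀⠀⠀⠀⠀⠀⠀⠀⠀
⠿⠀⠀⠀⠀⠀⠀⠀⠀⠀⠀⠀⠀⠀⠀

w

⠿⠿⠿⠿⠿⠿⠿⠿⠿⠿⠿⠿⠿⠿⠿
⠿⠿⠀⠀⠀⠀⠀⠀⠀⠀⠀⠀⠀⠀⠀
⠿⠿⠀⠀⠀⠀⠀⠀⠀⠀⠀⠀⠀⠀⠀
⠿⠿⠀⠀⠀⠀⠀⠀⠀⠀⠀⠀⠀⠀⠀
⠿⠿⠀⠀⠀⠀⠀⠀⠀⠀⠀⠀⠀⠀⠀
⠿⠿⠀⠀⠀⠂⠂⠂⠂⠂⠂⠂⠀⠀⠀
⠿⠿⠀⠀⠀⠂⠂⠂⠿⠿⠿⠂⠀⠀⠀
⠿⠿⠀⠀⠀⠂⠂⣾⠂⠂⠿⠂⠀⠀⠀
⠿⠿⠀⠀⠀⠂⠂⠛⠿⠂⠿⠂⠀⠀⠀
⠿⠿⠀⠀⠀⠿⠿⠂⠿⠂⠿⠂⠀⠀⠀
⠿⠿⠀⠀⠀⠀⠀⠂⠿⠂⠿⠂⠀⠀⠀
⠿⠿⠀⠀⠀⠀⠀⠂⠿⠂⠿⠂⠀⠀⠀
⠿⠿⠀⠀⠀⠀⠀⠀⠀⠀⠀⠀⠀⠀⠀
⠿⠿⠀⠀⠀⠀⠀⠀⠀⠀⠀⠀⠀⠀⠀
⠿⠿⠀⠀⠀⠀⠀⠀⠀⠀⠀⠀⠀⠀⠀

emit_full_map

⠂⠂⠂⠂⠂⠂⠂
⠂⠂⠂⠿⠿⠿⠂
⠂⠂⣾⠂⠂⠿⠂
⠂⠂⠛⠿⠂⠿⠂
⠿⠿⠂⠿⠂⠿⠂
⠀⠀⠂⠿⠂⠿⠂
⠀⠀⠂⠿⠂⠿⠂

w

⠿⠿⠿⠿⠿⠿⠿⠿⠿⠿⠿⠿⠿⠿⠿
⠿⠿⠿⠀⠀⠀⠀⠀⠀⠀⠀⠀⠀⠀⠀
⠿⠿⠿⠀⠀⠀⠀⠀⠀⠀⠀⠀⠀⠀⠀
⠿⠿⠿⠀⠀⠀⠀⠀⠀⠀⠀⠀⠀⠀⠀
⠿⠿⠿⠀⠀⠀⠀⠀⠀⠀⠀⠀⠀⠀⠀
⠿⠿⠿⠀⠀⠂⠂⠂⠂⠂⠂⠂⠂⠀⠀
⠿⠿⠿⠀⠀⠶⠂⠂⠂⠿⠿⠿⠂⠀⠀
⠿⠿⠿⠀⠀⠂⠂⣾⠂⠂⠂⠿⠂⠀⠀
⠿⠿⠿⠀⠀⠂⠂⠂⠛⠿⠂⠿⠂⠀⠀
⠿⠿⠿⠀⠀⠿⠿⠿⠂⠿⠂⠿⠂⠀⠀
⠿⠿⠿⠀⠀⠀⠀⠀⠂⠿⠂⠿⠂⠀⠀
⠿⠿⠿⠀⠀⠀⠀⠀⠂⠿⠂⠿⠂⠀⠀
⠿⠿⠿⠀⠀⠀⠀⠀⠀⠀⠀⠀⠀⠀⠀
⠿⠿⠿⠀⠀⠀⠀⠀⠀⠀⠀⠀⠀⠀⠀
⠿⠿⠿⠀⠀⠀⠀⠀⠀⠀⠀⠀⠀⠀⠀

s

⠿⠿⠿⠀⠀⠀⠀⠀⠀⠀⠀⠀⠀⠀⠀
⠿⠿⠿⠀⠀⠀⠀⠀⠀⠀⠀⠀⠀⠀⠀
⠿⠿⠿⠀⠀⠀⠀⠀⠀⠀⠀⠀⠀⠀⠀
⠿⠿⠿⠀⠀⠀⠀⠀⠀⠀⠀⠀⠀⠀⠀
⠿⠿⠿⠀⠀⠂⠂⠂⠂⠂⠂⠂⠂⠀⠀
⠿⠿⠿⠀⠀⠶⠂⠂⠂⠿⠿⠿⠂⠀⠀
⠿⠿⠿⠀⠀⠂⠂⠂⠂⠂⠂⠿⠂⠀⠀
⠿⠿⠿⠀⠀⠂⠂⣾⠛⠿⠂⠿⠂⠀⠀
⠿⠿⠿⠀⠀⠿⠿⠿⠂⠿⠂⠿⠂⠀⠀
⠿⠿⠿⠀⠀⠿⠿⠿⠂⠿⠂⠿⠂⠀⠀
⠿⠿⠿⠀⠀⠀⠀⠀⠂⠿⠂⠿⠂⠀⠀
⠿⠿⠿⠀⠀⠀⠀⠀⠀⠀⠀⠀⠀⠀⠀
⠿⠿⠿⠀⠀⠀⠀⠀⠀⠀⠀⠀⠀⠀⠀
⠿⠿⠿⠀⠀⠀⠀⠀⠀⠀⠀⠀⠀⠀⠀
⠿⠿⠿⠀⠀⠀⠀⠀⠀⠀⠀⠀⠀⠀⠀

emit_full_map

⠂⠂⠂⠂⠂⠂⠂⠂
⠶⠂⠂⠂⠿⠿⠿⠂
⠂⠂⠂⠂⠂⠂⠿⠂
⠂⠂⣾⠛⠿⠂⠿⠂
⠿⠿⠿⠂⠿⠂⠿⠂
⠿⠿⠿⠂⠿⠂⠿⠂
⠀⠀⠀⠂⠿⠂⠿⠂


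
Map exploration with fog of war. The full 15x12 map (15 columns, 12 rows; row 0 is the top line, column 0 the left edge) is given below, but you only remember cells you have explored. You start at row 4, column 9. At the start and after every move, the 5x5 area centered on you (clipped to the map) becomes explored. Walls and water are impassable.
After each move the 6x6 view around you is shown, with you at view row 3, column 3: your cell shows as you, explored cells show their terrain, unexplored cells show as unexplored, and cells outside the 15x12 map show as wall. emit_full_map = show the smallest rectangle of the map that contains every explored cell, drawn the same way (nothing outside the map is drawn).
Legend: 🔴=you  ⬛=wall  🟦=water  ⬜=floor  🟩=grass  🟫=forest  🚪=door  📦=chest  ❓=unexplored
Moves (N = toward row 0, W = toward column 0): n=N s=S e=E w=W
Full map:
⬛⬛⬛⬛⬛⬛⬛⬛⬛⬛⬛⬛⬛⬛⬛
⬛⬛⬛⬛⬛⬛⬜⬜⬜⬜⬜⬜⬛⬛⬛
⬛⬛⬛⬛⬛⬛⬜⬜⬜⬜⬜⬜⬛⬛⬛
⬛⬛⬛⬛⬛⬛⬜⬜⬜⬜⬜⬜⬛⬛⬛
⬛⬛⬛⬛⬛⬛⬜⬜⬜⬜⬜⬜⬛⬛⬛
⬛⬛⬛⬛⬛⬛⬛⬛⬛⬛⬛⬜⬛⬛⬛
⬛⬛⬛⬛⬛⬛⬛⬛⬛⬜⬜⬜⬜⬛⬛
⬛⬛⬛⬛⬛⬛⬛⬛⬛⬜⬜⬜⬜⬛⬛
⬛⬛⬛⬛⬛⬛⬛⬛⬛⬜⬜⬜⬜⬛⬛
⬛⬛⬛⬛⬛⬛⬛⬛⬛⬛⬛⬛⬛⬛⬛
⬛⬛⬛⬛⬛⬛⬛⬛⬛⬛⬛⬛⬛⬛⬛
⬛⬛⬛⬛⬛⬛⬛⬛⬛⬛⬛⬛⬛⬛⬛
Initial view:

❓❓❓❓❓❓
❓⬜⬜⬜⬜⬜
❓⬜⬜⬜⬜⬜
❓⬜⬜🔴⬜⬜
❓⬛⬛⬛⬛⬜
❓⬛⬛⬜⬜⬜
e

❓❓❓❓❓❓
⬜⬜⬜⬜⬜⬛
⬜⬜⬜⬜⬜⬛
⬜⬜⬜🔴⬜⬛
⬛⬛⬛⬛⬜⬛
⬛⬛⬜⬜⬜⬜

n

❓❓❓❓❓❓
❓⬜⬜⬜⬜⬛
⬜⬜⬜⬜⬜⬛
⬜⬜⬜🔴⬜⬛
⬜⬜⬜⬜⬜⬛
⬛⬛⬛⬛⬜⬛

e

❓❓❓❓❓❓
⬜⬜⬜⬜⬛⬛
⬜⬜⬜⬜⬛⬛
⬜⬜⬜🔴⬛⬛
⬜⬜⬜⬜⬛⬛
⬛⬛⬛⬜⬛⬛

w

❓❓❓❓❓❓
❓⬜⬜⬜⬜⬛
⬜⬜⬜⬜⬜⬛
⬜⬜⬜🔴⬜⬛
⬜⬜⬜⬜⬜⬛
⬛⬛⬛⬛⬜⬛

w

❓❓❓❓❓❓
❓⬜⬜⬜⬜⬜
❓⬜⬜⬜⬜⬜
❓⬜⬜🔴⬜⬜
❓⬜⬜⬜⬜⬜
❓⬛⬛⬛⬛⬜

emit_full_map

⬜⬜⬜⬜⬜⬛⬛
⬜⬜⬜⬜⬜⬛⬛
⬜⬜🔴⬜⬜⬛⬛
⬜⬜⬜⬜⬜⬛⬛
⬛⬛⬛⬛⬜⬛⬛
⬛⬛⬜⬜⬜⬜❓

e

❓❓❓❓❓❓
⬜⬜⬜⬜⬜⬛
⬜⬜⬜⬜⬜⬛
⬜⬜⬜🔴⬜⬛
⬜⬜⬜⬜⬜⬛
⬛⬛⬛⬛⬜⬛

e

❓❓❓❓❓❓
⬜⬜⬜⬜⬛⬛
⬜⬜⬜⬜⬛⬛
⬜⬜⬜🔴⬛⬛
⬜⬜⬜⬜⬛⬛
⬛⬛⬛⬜⬛⬛

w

❓❓❓❓❓❓
⬜⬜⬜⬜⬜⬛
⬜⬜⬜⬜⬜⬛
⬜⬜⬜🔴⬜⬛
⬜⬜⬜⬜⬜⬛
⬛⬛⬛⬛⬜⬛

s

⬜⬜⬜⬜⬜⬛
⬜⬜⬜⬜⬜⬛
⬜⬜⬜⬜⬜⬛
⬜⬜⬜🔴⬜⬛
⬛⬛⬛⬛⬜⬛
⬛⬛⬜⬜⬜⬜


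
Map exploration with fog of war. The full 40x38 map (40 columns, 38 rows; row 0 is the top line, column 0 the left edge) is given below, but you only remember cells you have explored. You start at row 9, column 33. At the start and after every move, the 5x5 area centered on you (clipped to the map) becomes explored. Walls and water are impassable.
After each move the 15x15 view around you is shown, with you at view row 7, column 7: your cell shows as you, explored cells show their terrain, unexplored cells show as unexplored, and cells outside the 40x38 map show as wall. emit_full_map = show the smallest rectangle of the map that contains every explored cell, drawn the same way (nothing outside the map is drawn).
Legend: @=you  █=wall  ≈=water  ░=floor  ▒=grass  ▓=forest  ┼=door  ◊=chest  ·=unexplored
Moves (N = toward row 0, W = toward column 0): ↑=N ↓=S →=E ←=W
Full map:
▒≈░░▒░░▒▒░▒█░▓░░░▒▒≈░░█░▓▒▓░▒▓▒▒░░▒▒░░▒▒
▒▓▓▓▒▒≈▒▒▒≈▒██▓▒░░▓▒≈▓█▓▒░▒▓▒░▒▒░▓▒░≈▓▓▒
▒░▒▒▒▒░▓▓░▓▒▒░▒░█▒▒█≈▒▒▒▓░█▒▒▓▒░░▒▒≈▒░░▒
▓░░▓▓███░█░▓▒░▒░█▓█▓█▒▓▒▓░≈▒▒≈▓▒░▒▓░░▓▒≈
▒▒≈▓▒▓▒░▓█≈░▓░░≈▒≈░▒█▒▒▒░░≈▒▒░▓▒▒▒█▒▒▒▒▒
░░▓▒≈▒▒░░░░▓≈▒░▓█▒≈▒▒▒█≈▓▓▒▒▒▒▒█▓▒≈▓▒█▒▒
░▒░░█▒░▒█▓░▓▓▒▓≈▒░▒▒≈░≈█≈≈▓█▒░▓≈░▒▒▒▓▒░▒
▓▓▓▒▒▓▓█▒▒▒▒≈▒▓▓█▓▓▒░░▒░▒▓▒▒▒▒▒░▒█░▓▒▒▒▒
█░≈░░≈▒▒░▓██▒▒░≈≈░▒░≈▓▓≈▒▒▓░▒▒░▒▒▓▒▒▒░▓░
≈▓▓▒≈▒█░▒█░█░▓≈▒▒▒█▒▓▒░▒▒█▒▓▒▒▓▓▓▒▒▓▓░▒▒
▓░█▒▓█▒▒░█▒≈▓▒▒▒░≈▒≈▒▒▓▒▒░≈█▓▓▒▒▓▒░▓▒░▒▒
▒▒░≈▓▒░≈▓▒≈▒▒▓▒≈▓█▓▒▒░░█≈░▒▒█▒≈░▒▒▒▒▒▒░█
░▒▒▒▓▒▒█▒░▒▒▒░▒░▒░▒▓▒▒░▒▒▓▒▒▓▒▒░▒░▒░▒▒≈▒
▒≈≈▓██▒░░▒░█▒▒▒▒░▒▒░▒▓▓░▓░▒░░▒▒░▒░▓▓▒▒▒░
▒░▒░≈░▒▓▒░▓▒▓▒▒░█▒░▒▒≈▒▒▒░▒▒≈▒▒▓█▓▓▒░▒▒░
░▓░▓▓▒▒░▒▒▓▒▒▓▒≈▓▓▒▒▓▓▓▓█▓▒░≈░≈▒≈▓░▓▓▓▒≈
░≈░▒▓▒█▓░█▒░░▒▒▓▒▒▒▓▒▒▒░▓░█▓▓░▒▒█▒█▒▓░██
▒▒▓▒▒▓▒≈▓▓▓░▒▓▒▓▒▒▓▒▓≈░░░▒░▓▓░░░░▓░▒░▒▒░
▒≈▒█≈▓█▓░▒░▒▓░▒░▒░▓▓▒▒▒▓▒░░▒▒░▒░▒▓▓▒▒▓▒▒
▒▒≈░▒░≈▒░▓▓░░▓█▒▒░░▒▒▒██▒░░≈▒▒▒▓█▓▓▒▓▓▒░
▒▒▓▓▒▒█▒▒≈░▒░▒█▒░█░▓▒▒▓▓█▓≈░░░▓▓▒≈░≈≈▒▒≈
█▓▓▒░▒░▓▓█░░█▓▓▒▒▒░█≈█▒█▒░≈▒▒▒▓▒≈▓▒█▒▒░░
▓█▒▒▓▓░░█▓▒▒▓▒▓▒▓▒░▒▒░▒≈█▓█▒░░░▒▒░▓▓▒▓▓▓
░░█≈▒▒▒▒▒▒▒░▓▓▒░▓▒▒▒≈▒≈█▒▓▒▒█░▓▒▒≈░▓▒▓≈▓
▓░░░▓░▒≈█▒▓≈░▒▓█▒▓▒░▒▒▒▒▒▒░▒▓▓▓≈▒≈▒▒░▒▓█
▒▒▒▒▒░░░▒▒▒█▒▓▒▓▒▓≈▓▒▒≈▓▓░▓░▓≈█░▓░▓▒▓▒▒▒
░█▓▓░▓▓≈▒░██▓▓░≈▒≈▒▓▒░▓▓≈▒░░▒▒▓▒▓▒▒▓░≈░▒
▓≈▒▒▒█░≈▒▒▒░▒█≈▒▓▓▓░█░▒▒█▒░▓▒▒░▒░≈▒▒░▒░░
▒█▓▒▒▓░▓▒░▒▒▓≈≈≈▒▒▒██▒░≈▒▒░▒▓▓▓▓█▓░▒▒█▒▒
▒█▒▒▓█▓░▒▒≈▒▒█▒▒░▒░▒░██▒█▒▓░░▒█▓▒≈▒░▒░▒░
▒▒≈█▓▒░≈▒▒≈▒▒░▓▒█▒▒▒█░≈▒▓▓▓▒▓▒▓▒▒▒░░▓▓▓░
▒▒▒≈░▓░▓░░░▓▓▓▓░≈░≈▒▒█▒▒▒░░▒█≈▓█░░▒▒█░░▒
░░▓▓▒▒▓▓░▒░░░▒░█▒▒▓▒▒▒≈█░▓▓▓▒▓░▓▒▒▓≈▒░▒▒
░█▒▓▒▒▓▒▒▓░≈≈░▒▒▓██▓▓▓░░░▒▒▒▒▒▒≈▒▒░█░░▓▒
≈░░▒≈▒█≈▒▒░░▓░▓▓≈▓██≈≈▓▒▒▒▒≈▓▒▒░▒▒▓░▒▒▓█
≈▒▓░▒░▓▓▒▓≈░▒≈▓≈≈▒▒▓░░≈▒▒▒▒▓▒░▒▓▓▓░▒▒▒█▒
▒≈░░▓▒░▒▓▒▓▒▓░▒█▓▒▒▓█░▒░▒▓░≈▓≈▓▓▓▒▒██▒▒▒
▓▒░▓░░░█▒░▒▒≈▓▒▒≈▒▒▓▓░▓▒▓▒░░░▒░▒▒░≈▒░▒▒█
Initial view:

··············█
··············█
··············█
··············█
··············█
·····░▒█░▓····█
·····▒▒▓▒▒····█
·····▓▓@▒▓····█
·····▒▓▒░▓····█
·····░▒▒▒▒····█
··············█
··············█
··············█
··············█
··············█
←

···············
···············
···············
···············
···············
·····▒░▒█░▓····
·····░▒▒▓▒▒····
·····▓▓@▒▒▓····
·····▒▒▓▒░▓····
·····≈░▒▒▒▒····
···············
···············
···············
···············
···············

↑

···············
···············
···············
···············
···············
·····▓≈░▒▒·····
·····▒░▒█░▓····
·····░▒@▓▒▒····
·····▓▓▓▒▒▓····
·····▒▒▓▒░▓····
·····≈░▒▒▒▒····
···············
···············
···············
···············

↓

···············
···············
···············
···············
·····▓≈░▒▒·····
·····▒░▒█░▓····
·····░▒▒▓▒▒····
·····▓▓@▒▒▓····
·····▒▒▓▒░▓····
·····≈░▒▒▒▒····
···············
···············
···············
···············
···············

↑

···············
···············
···············
···············
···············
·····▓≈░▒▒·····
·····▒░▒█░▓····
·····░▒@▓▒▒····
·····▓▓▓▒▒▓····
·····▒▒▓▒░▓····
·····≈░▒▒▒▒····
···············
···············
···············
···············

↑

···············
···············
···············
···············
···············
·····▒█▓▒≈·····
·····▓≈░▒▒·····
·····▒░@█░▓····
·····░▒▒▓▒▒····
·····▓▓▓▒▒▓····
·····▒▒▓▒░▓····
·····≈░▒▒▒▒····
···············
···············
···············

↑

███████████████
···············
···············
···············
···············
·····▓▒▒▒█·····
·····▒█▓▒≈·····
·····▓≈@▒▒·····
·····▒░▒█░▓····
·····░▒▒▓▒▒····
·····▓▓▓▒▒▓····
·····▒▒▓▒░▓····
·····≈░▒▒▒▒····
···············
···············

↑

███████████████
███████████████
···············
···············
···············
·····▓▒░▒▓·····
·····▓▒▒▒█·····
·····▒█@▒≈·····
·····▓≈░▒▒·····
·····▒░▒█░▓····
·····░▒▒▓▒▒····
·····▓▓▓▒▒▓····
·····▒▒▓▒░▓····
·····≈░▒▒▒▒····
···············

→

███████████████
███████████████
··············█
··············█
··············█
····▓▒░▒▓░····█
····▓▒▒▒█▒····█
····▒█▓@≈▓····█
····▓≈░▒▒▒····█
····▒░▒█░▓····█
····░▒▒▓▒▒····█
····▓▓▓▒▒▓····█
····▒▒▓▒░▓····█
····≈░▒▒▒▒····█
··············█

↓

███████████████
··············█
··············█
··············█
····▓▒░▒▓░····█
····▓▒▒▒█▒····█
····▒█▓▒≈▓····█
····▓≈░@▒▒····█
····▒░▒█░▓····█
····░▒▒▓▒▒····█
····▓▓▓▒▒▓····█
····▒▒▓▒░▓····█
····≈░▒▒▒▒····█
··············█
··············█

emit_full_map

▓▒░▒▓░
▓▒▒▒█▒
▒█▓▒≈▓
▓≈░@▒▒
▒░▒█░▓
░▒▒▓▒▒
▓▓▓▒▒▓
▒▒▓▒░▓
≈░▒▒▒▒

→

███████████████
·············██
·············██
·············██
···▓▒░▒▓░····██
···▓▒▒▒█▒▒···██
···▒█▓▒≈▓▒···██
···▓≈░▒@▒▓···██
···▒░▒█░▓▒···██
···░▒▒▓▒▒▒···██
···▓▓▓▒▒▓····██
···▒▒▓▒░▓····██
···≈░▒▒▒▒····██
·············██
·············██

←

███████████████
··············█
··············█
··············█
····▓▒░▒▓░····█
····▓▒▒▒█▒▒···█
····▒█▓▒≈▓▒···█
····▓≈░@▒▒▓···█
····▒░▒█░▓▒···█
····░▒▒▓▒▒▒···█
····▓▓▓▒▒▓····█
····▒▒▓▒░▓····█
····≈░▒▒▒▒····█
··············█
··············█

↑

███████████████
███████████████
··············█
··············█
··············█
····▓▒░▒▓░····█
····▓▒▒▒█▒▒···█
····▒█▓@≈▓▒···█
····▓≈░▒▒▒▓···█
····▒░▒█░▓▒···█
····░▒▒▓▒▒▒···█
····▓▓▓▒▒▓····█
····▒▒▓▒░▓····█
····≈░▒▒▒▒····█
··············█

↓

███████████████
··············█
··············█
··············█
····▓▒░▒▓░····█
····▓▒▒▒█▒▒···█
····▒█▓▒≈▓▒···█
····▓≈░@▒▒▓···█
····▒░▒█░▓▒···█
····░▒▒▓▒▒▒···█
····▓▓▓▒▒▓····█
····▒▒▓▒░▓····█
····≈░▒▒▒▒····█
··············█
··············█

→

███████████████
·············██
·············██
·············██
···▓▒░▒▓░····██
···▓▒▒▒█▒▒···██
···▒█▓▒≈▓▒···██
···▓≈░▒@▒▓···██
···▒░▒█░▓▒···██
···░▒▒▓▒▒▒···██
···▓▓▓▒▒▓····██
···▒▒▓▒░▓····██
···≈░▒▒▒▒····██
·············██
·············██

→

███████████████
············███
············███
············███
··▓▒░▒▓░····███
··▓▒▒▒█▒▒▒··███
··▒█▓▒≈▓▒█··███
··▓≈░▒▒@▓▒··███
··▒░▒█░▓▒▒··███
··░▒▒▓▒▒▒░··███
··▓▓▓▒▒▓····███
··▒▒▓▒░▓····███
··≈░▒▒▒▒····███
············███
············███

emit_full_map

▓▒░▒▓░··
▓▒▒▒█▒▒▒
▒█▓▒≈▓▒█
▓≈░▒▒@▓▒
▒░▒█░▓▒▒
░▒▒▓▒▒▒░
▓▓▓▒▒▓··
▒▒▓▒░▓··
≈░▒▒▒▒··
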